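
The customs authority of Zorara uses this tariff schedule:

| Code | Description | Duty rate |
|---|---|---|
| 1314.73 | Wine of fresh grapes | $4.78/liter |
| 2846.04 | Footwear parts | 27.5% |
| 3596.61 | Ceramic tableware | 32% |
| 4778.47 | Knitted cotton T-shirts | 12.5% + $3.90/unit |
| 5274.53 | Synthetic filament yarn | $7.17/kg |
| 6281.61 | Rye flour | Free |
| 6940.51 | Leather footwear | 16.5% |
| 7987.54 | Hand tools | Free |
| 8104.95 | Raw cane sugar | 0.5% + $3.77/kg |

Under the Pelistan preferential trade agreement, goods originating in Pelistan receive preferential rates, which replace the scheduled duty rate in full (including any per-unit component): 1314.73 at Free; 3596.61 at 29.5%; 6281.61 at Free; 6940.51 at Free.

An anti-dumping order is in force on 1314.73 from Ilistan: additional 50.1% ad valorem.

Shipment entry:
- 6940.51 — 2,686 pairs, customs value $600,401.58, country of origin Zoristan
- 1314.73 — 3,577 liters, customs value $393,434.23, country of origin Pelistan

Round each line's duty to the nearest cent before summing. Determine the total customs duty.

Line 1 (6940.51, Zoristan, 2,686 pairs, $600,401.58):
Base rate for 6940.51 is 16.5%.
6940.51 has an FTA preferential rate, but origin Zoristan is not Pelistan; base rate stands.
Duty = $600,401.58 × 16.5% = $99,066.26.
Line 2 (1314.73, Pelistan, 3,577 liters, $393,434.23):
Base rate for 1314.73 is $4.78/liter.
Origin Pelistan qualifies under the Zorara–Pelistan agreement and 1314.73 is covered: preferential rate Free applies instead.
The additional-duty order on 1314.73 targets Ilistan, not Pelistan; it does not apply.
Duty = $393,434.23 × 0% = $0.00.
Total = $99,066.26 + $0.00 = $99,066.26.

$99,066.26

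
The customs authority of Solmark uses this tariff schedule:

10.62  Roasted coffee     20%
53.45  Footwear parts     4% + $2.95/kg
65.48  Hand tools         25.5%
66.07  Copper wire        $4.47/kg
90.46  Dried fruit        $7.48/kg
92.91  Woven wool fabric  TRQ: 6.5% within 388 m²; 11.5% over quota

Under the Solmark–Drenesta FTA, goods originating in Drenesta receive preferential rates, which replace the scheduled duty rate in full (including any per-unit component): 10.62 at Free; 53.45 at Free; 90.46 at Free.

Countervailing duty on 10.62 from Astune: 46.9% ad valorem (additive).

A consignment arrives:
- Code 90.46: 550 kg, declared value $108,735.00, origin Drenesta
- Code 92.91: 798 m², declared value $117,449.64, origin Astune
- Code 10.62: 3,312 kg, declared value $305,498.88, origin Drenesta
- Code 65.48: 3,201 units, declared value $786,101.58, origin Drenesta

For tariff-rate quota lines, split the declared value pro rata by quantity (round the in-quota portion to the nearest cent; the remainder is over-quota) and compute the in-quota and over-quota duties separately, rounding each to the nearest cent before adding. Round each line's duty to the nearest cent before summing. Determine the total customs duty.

Line 1 (90.46, Drenesta, 550 kg, $108,735.00):
Base rate for 90.46 is $7.48/kg.
Origin Drenesta qualifies under the Solmark–Drenesta agreement and 90.46 is covered: preferential rate Free applies instead.
Duty = $108,735.00 × 0% = $0.00.
Line 2 (92.91, Astune, 798 m², $117,449.64):
Code 92.91 is under a tariff-rate quota (threshold 388 m²). In-quota: 388 m² at 6.5%; over-quota: 410 m² at 11.5%.
Pro-rata value split: in-quota = $117,449.64 × 388/798 = $57,105.84; over-quota = $117,449.64 − $57,105.84 = $60,343.80.
In-quota duty = $57,105.84 × 6.5% = $3,711.88. Over-quota duty = $60,343.80 × 11.5% = $6,939.54.
Line duty = $3,711.88 + $6,939.54 = $10,651.42.
Line 3 (10.62, Drenesta, 3,312 kg, $305,498.88):
Base rate for 10.62 is 20%.
Origin Drenesta qualifies under the Solmark–Drenesta agreement and 10.62 is covered: preferential rate Free applies instead.
The additional-duty order on 10.62 targets Astune, not Drenesta; it does not apply.
Duty = $305,498.88 × 0% = $0.00.
Line 4 (65.48, Drenesta, 3,201 units, $786,101.58):
Base rate for 65.48 is 25.5%.
Origin Drenesta is the FTA partner but 65.48 is not on the preference list; base rate stands.
Duty = $786,101.58 × 25.5% = $200,455.90.
Total = $0.00 + $10,651.42 + $0.00 + $200,455.90 = $211,107.32.

$211,107.32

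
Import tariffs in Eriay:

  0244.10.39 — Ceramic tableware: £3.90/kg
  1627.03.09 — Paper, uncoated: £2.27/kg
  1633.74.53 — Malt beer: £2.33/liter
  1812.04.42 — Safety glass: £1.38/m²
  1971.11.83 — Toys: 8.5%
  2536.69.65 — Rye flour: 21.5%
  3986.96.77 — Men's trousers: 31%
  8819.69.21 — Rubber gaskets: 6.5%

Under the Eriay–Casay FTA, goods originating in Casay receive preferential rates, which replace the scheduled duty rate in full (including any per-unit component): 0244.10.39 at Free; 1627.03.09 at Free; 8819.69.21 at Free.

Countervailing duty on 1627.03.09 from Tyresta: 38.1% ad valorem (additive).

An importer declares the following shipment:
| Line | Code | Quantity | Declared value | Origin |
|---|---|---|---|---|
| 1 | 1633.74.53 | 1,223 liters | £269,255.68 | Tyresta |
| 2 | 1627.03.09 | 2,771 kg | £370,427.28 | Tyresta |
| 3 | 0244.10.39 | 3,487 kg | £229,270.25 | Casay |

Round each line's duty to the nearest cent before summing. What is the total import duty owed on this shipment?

£150,272.55

Line 1 (1633.74.53, Tyresta, 1,223 liters, £269,255.68):
Base rate for 1633.74.53 is £2.33/liter.
Duty = 1,223 × £2.33 = £2,849.59.
Line 2 (1627.03.09, Tyresta, 2,771 kg, £370,427.28):
Base rate for 1627.03.09 is £2.27/kg.
1627.03.09 has an FTA preferential rate, but origin Tyresta is not Casay; base rate stands.
Additional duty on 1627.03.09 from Tyresta: +38.1% ad valorem. Applied ad valorem rate = 38.1%.
Duty = £370,427.28 × 38.1% + 2,771 × £2.27 = £147,422.96.
Line 3 (0244.10.39, Casay, 3,487 kg, £229,270.25):
Base rate for 0244.10.39 is £3.90/kg.
Origin Casay qualifies under the Eriay–Casay agreement and 0244.10.39 is covered: preferential rate Free applies instead.
Duty = £229,270.25 × 0% = £0.00.
Total = £2,849.59 + £147,422.96 + £0.00 = £150,272.55.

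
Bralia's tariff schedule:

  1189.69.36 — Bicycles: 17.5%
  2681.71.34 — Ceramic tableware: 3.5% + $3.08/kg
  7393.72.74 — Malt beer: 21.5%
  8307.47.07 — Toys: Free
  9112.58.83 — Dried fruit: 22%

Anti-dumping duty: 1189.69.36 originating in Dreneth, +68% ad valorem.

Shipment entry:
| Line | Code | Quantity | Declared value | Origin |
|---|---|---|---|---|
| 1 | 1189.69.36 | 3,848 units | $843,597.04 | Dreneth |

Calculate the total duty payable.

Line 1 (1189.69.36, Dreneth, 3,848 units, $843,597.04):
Base rate for 1189.69.36 is 17.5%.
Additional duty on 1189.69.36 from Dreneth: +68%. Applied ad valorem rate: 17.5% + 68% = 85.5%.
Duty = $843,597.04 × 85.5% = $721,275.47.

$721,275.47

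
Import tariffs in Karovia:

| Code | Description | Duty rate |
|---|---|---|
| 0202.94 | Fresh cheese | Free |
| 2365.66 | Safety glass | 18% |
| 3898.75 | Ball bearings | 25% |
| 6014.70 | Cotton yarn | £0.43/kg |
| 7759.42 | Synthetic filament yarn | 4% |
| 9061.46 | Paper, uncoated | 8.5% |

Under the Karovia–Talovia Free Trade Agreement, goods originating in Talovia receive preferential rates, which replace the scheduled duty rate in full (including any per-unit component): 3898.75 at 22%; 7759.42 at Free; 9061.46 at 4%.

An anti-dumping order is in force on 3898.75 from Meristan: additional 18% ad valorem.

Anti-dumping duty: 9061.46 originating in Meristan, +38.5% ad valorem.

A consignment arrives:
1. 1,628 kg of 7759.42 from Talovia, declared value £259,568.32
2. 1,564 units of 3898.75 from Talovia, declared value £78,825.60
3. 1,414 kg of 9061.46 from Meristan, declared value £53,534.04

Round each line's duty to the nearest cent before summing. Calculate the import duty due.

£42,502.63

Line 1 (7759.42, Talovia, 1,628 kg, £259,568.32):
Base rate for 7759.42 is 4%.
Origin Talovia qualifies under the Karovia–Talovia agreement and 7759.42 is covered: preferential rate Free applies instead.
Duty = £259,568.32 × 0% = £0.00.
Line 2 (3898.75, Talovia, 1,564 units, £78,825.60):
Base rate for 3898.75 is 25%.
Origin Talovia qualifies under the Karovia–Talovia agreement and 3898.75 is covered: preferential rate 22% applies instead.
The additional-duty order on 3898.75 targets Meristan, not Talovia; it does not apply.
Duty = £78,825.60 × 22% = £17,341.63.
Line 3 (9061.46, Meristan, 1,414 kg, £53,534.04):
Base rate for 9061.46 is 8.5%.
9061.46 has an FTA preferential rate, but origin Meristan is not Talovia; base rate stands.
Additional duty on 9061.46 from Meristan: +38.5%. Applied ad valorem rate: 8.5% + 38.5% = 47%.
Duty = £53,534.04 × 47% = £25,161.00.
Total = £0.00 + £17,341.63 + £25,161.00 = £42,502.63.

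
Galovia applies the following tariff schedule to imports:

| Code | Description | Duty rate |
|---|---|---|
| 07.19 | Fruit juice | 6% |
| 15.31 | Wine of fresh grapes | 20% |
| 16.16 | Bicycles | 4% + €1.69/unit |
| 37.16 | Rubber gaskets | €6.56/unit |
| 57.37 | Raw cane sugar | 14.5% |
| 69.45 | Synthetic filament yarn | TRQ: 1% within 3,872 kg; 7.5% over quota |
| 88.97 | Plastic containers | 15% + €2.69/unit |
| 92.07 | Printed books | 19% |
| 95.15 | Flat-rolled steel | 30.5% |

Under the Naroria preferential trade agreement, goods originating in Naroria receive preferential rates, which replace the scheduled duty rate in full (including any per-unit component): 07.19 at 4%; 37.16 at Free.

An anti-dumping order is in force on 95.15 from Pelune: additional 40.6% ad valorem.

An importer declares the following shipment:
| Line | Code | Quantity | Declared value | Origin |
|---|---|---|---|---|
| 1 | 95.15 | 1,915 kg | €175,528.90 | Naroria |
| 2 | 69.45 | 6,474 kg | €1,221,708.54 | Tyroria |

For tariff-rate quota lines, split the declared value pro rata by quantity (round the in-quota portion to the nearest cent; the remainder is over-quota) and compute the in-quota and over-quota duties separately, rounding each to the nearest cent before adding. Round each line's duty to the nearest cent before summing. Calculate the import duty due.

Line 1 (95.15, Naroria, 1,915 kg, €175,528.90):
Base rate for 95.15 is 30.5%.
Origin Naroria is the FTA partner but 95.15 is not on the preference list; base rate stands.
The additional-duty order on 95.15 targets Pelune, not Naroria; it does not apply.
Duty = €175,528.90 × 30.5% = €53,536.31.
Line 2 (69.45, Tyroria, 6,474 kg, €1,221,708.54):
Code 69.45 is under a tariff-rate quota (threshold 3,872 kg). In-quota: 3,872 kg at 1%; over-quota: 2,602 kg at 7.5%.
Pro-rata value split: in-quota = €1,221,708.54 × 3,872/6,474 = €730,685.12; over-quota = €1,221,708.54 − €730,685.12 = €491,023.42.
In-quota duty = €730,685.12 × 1% = €7,306.85. Over-quota duty = €491,023.42 × 7.5% = €36,826.76.
Line duty = €7,306.85 + €36,826.76 = €44,133.61.
Total = €53,536.31 + €44,133.61 = €97,669.92.

€97,669.92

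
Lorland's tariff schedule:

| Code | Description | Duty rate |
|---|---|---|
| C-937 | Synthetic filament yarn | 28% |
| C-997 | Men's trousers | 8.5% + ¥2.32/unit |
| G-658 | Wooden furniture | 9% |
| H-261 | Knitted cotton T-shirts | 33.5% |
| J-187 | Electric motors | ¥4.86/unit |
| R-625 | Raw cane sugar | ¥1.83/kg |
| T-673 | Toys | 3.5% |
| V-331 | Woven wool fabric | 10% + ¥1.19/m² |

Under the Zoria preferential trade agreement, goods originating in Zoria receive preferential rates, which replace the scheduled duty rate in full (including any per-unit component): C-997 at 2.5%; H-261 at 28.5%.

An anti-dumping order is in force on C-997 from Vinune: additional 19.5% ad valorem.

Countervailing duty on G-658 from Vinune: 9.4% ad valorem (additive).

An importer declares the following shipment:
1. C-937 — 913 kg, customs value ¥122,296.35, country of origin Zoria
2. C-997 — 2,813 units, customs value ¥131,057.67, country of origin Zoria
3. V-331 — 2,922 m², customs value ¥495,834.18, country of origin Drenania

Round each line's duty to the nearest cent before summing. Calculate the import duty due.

¥90,580.02

Line 1 (C-937, Zoria, 913 kg, ¥122,296.35):
Base rate for C-937 is 28%.
Origin Zoria is the FTA partner but C-937 is not on the preference list; base rate stands.
Duty = ¥122,296.35 × 28% = ¥34,242.98.
Line 2 (C-997, Zoria, 2,813 units, ¥131,057.67):
Base rate for C-997 is 8.5% + ¥2.32/unit.
Origin Zoria qualifies under the Lorland–Zoria agreement and C-997 is covered: preferential rate 2.5% applies instead.
The additional-duty order on C-997 targets Vinune, not Zoria; it does not apply.
Duty = ¥131,057.67 × 2.5% = ¥3,276.44.
Line 3 (V-331, Drenania, 2,922 m², ¥495,834.18):
Base rate for V-331 is 10% + ¥1.19/m².
Duty = ¥495,834.18 × 10% + 2,922 × ¥1.19 = ¥53,060.60.
Total = ¥34,242.98 + ¥3,276.44 + ¥53,060.60 = ¥90,580.02.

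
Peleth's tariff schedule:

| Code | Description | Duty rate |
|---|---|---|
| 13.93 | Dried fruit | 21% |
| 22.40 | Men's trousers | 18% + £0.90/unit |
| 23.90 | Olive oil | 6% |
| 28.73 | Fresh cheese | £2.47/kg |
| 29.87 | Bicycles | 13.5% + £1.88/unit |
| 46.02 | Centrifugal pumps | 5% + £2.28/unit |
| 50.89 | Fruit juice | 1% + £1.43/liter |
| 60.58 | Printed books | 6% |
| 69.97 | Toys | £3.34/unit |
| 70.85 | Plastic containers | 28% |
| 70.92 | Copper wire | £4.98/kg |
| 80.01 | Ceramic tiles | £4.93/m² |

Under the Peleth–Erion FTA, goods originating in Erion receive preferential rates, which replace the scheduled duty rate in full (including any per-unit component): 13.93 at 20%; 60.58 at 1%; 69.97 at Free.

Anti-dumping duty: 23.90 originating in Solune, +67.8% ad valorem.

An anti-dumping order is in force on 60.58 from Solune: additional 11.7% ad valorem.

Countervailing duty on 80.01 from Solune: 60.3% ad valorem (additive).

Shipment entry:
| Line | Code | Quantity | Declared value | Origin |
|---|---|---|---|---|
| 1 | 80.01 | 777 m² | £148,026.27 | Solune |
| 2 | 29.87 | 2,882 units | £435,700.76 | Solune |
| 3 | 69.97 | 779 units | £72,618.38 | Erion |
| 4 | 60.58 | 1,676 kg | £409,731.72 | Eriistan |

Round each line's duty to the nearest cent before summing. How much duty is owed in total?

£181,912.11

Line 1 (80.01, Solune, 777 m², £148,026.27):
Base rate for 80.01 is £4.93/m².
Additional duty on 80.01 from Solune: +60.3% ad valorem. Applied ad valorem rate = 60.3%.
Duty = £148,026.27 × 60.3% + 777 × £4.93 = £93,090.45.
Line 2 (29.87, Solune, 2,882 units, £435,700.76):
Base rate for 29.87 is 13.5% + £1.88/unit.
Duty = £435,700.76 × 13.5% + 2,882 × £1.88 = £64,237.76.
Line 3 (69.97, Erion, 779 units, £72,618.38):
Base rate for 69.97 is £3.34/unit.
Origin Erion qualifies under the Peleth–Erion agreement and 69.97 is covered: preferential rate Free applies instead.
Duty = £72,618.38 × 0% = £0.00.
Line 4 (60.58, Eriistan, 1,676 kg, £409,731.72):
Base rate for 60.58 is 6%.
60.58 has an FTA preferential rate, but origin Eriistan is not Erion; base rate stands.
The additional-duty order on 60.58 targets Solune, not Eriistan; it does not apply.
Duty = £409,731.72 × 6% = £24,583.90.
Total = £93,090.45 + £64,237.76 + £0.00 + £24,583.90 = £181,912.11.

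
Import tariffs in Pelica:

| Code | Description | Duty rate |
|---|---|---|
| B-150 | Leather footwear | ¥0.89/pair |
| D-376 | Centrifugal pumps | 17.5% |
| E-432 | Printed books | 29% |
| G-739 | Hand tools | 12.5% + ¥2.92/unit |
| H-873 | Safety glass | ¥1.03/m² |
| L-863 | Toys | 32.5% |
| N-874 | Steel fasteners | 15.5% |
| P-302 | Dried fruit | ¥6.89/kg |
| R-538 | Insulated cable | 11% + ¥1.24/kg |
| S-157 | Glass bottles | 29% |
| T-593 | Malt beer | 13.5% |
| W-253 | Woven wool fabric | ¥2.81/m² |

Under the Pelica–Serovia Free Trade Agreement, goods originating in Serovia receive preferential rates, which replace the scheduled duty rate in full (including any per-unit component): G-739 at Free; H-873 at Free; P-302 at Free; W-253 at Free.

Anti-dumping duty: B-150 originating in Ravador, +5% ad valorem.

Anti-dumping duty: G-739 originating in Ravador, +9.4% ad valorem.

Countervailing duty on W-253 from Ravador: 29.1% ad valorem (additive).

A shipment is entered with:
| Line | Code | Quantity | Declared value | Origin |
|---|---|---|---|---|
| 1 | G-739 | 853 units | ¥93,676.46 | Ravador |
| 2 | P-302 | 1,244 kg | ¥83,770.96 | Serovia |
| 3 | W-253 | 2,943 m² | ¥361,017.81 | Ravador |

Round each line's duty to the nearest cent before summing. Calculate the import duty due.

¥136,331.91

Line 1 (G-739, Ravador, 853 units, ¥93,676.46):
Base rate for G-739 is 12.5% + ¥2.92/unit.
G-739 has an FTA preferential rate, but origin Ravador is not Serovia; base rate stands.
Additional duty on G-739 from Ravador: +9.4%. Applied ad valorem rate: 12.5% + 9.4% = 21.9%.
Duty = ¥93,676.46 × 21.9% + 853 × ¥2.92 = ¥23,005.90.
Line 2 (P-302, Serovia, 1,244 kg, ¥83,770.96):
Base rate for P-302 is ¥6.89/kg.
Origin Serovia qualifies under the Pelica–Serovia agreement and P-302 is covered: preferential rate Free applies instead.
Duty = ¥83,770.96 × 0% = ¥0.00.
Line 3 (W-253, Ravador, 2,943 m², ¥361,017.81):
Base rate for W-253 is ¥2.81/m².
W-253 has an FTA preferential rate, but origin Ravador is not Serovia; base rate stands.
Additional duty on W-253 from Ravador: +29.1% ad valorem. Applied ad valorem rate = 29.1%.
Duty = ¥361,017.81 × 29.1% + 2,943 × ¥2.81 = ¥113,326.01.
Total = ¥23,005.90 + ¥0.00 + ¥113,326.01 = ¥136,331.91.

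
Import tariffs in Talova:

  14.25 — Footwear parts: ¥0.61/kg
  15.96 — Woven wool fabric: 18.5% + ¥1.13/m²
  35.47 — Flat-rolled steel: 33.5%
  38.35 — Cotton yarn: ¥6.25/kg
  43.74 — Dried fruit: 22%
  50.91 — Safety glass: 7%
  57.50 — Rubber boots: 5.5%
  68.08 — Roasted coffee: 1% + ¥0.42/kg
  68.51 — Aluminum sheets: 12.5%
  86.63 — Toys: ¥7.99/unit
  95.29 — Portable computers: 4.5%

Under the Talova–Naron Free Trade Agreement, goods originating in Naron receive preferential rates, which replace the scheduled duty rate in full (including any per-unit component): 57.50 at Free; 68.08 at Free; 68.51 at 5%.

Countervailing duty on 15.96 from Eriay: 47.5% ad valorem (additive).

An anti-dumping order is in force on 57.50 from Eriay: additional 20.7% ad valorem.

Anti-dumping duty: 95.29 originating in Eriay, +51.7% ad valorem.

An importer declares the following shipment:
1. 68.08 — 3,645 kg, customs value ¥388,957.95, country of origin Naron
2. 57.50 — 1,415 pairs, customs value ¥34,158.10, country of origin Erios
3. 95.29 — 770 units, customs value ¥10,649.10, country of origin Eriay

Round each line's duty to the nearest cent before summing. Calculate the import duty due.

Line 1 (68.08, Naron, 3,645 kg, ¥388,957.95):
Base rate for 68.08 is 1% + ¥0.42/kg.
Origin Naron qualifies under the Talova–Naron agreement and 68.08 is covered: preferential rate Free applies instead.
Duty = ¥388,957.95 × 0% = ¥0.00.
Line 2 (57.50, Erios, 1,415 pairs, ¥34,158.10):
Base rate for 57.50 is 5.5%.
57.50 has an FTA preferential rate, but origin Erios is not Naron; base rate stands.
The additional-duty order on 57.50 targets Eriay, not Erios; it does not apply.
Duty = ¥34,158.10 × 5.5% = ¥1,878.70.
Line 3 (95.29, Eriay, 770 units, ¥10,649.10):
Base rate for 95.29 is 4.5%.
Additional duty on 95.29 from Eriay: +51.7%. Applied ad valorem rate: 4.5% + 51.7% = 56.2%.
Duty = ¥10,649.10 × 56.2% = ¥5,984.79.
Total = ¥0.00 + ¥1,878.70 + ¥5,984.79 = ¥7,863.49.

¥7,863.49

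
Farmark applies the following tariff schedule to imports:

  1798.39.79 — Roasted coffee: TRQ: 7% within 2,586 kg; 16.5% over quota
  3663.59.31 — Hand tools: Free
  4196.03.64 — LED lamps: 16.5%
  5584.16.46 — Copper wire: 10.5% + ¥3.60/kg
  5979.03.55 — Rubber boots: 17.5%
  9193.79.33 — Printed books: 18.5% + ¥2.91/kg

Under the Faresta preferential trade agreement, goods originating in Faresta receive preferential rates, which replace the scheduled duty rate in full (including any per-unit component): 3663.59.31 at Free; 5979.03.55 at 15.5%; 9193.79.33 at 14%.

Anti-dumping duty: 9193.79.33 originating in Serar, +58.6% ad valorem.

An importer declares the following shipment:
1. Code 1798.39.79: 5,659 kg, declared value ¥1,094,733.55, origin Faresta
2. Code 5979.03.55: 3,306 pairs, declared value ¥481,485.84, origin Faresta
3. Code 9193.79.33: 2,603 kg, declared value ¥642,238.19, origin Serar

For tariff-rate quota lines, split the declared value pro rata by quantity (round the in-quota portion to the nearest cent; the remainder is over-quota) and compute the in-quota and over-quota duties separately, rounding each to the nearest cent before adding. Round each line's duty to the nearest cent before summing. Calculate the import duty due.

Line 1 (1798.39.79, Faresta, 5,659 kg, ¥1,094,733.55):
Code 1798.39.79 is under a tariff-rate quota (threshold 2,586 kg). In-quota: 2,586 kg at 7%; over-quota: 3,073 kg at 16.5%.
Pro-rata value split: in-quota = ¥1,094,733.55 × 2,586/5,659 = ¥500,261.70; over-quota = ¥1,094,733.55 − ¥500,261.70 = ¥594,471.85.
In-quota duty = ¥500,261.70 × 7% = ¥35,018.32. Over-quota duty = ¥594,471.85 × 16.5% = ¥98,087.86.
Line duty = ¥35,018.32 + ¥98,087.86 = ¥133,106.18.
Line 2 (5979.03.55, Faresta, 3,306 pairs, ¥481,485.84):
Base rate for 5979.03.55 is 17.5%.
Origin Faresta qualifies under the Farmark–Faresta agreement and 5979.03.55 is covered: preferential rate 15.5% applies instead.
Duty = ¥481,485.84 × 15.5% = ¥74,630.31.
Line 3 (9193.79.33, Serar, 2,603 kg, ¥642,238.19):
Base rate for 9193.79.33 is 18.5% + ¥2.91/kg.
9193.79.33 has an FTA preferential rate, but origin Serar is not Faresta; base rate stands.
Additional duty on 9193.79.33 from Serar: +58.6%. Applied ad valorem rate: 18.5% + 58.6% = 77.1%.
Duty = ¥642,238.19 × 77.1% + 2,603 × ¥2.91 = ¥502,740.37.
Total = ¥133,106.18 + ¥74,630.31 + ¥502,740.37 = ¥710,476.86.

¥710,476.86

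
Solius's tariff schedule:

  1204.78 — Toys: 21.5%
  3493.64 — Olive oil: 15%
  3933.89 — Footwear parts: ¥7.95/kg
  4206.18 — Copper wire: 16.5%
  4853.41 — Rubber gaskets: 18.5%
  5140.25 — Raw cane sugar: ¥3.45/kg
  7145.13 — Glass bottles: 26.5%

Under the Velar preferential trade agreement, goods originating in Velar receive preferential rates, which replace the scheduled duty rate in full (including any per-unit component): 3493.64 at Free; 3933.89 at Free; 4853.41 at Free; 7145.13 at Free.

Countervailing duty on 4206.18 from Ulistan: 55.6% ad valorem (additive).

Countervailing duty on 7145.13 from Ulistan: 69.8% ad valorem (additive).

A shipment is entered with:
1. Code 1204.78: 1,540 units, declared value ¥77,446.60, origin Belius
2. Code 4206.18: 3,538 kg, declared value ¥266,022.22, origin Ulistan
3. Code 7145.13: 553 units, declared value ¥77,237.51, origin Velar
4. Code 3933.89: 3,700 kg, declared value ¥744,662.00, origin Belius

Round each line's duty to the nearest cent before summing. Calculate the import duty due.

¥237,868.04

Line 1 (1204.78, Belius, 1,540 units, ¥77,446.60):
Base rate for 1204.78 is 21.5%.
Duty = ¥77,446.60 × 21.5% = ¥16,651.02.
Line 2 (4206.18, Ulistan, 3,538 kg, ¥266,022.22):
Base rate for 4206.18 is 16.5%.
Additional duty on 4206.18 from Ulistan: +55.6%. Applied ad valorem rate: 16.5% + 55.6% = 72.1%.
Duty = ¥266,022.22 × 72.1% = ¥191,802.02.
Line 3 (7145.13, Velar, 553 units, ¥77,237.51):
Base rate for 7145.13 is 26.5%.
Origin Velar qualifies under the Solius–Velar agreement and 7145.13 is covered: preferential rate Free applies instead.
The additional-duty order on 7145.13 targets Ulistan, not Velar; it does not apply.
Duty = ¥77,237.51 × 0% = ¥0.00.
Line 4 (3933.89, Belius, 3,700 kg, ¥744,662.00):
Base rate for 3933.89 is ¥7.95/kg.
3933.89 has an FTA preferential rate, but origin Belius is not Velar; base rate stands.
Duty = 3,700 × ¥7.95 = ¥29,415.00.
Total = ¥16,651.02 + ¥191,802.02 + ¥0.00 + ¥29,415.00 = ¥237,868.04.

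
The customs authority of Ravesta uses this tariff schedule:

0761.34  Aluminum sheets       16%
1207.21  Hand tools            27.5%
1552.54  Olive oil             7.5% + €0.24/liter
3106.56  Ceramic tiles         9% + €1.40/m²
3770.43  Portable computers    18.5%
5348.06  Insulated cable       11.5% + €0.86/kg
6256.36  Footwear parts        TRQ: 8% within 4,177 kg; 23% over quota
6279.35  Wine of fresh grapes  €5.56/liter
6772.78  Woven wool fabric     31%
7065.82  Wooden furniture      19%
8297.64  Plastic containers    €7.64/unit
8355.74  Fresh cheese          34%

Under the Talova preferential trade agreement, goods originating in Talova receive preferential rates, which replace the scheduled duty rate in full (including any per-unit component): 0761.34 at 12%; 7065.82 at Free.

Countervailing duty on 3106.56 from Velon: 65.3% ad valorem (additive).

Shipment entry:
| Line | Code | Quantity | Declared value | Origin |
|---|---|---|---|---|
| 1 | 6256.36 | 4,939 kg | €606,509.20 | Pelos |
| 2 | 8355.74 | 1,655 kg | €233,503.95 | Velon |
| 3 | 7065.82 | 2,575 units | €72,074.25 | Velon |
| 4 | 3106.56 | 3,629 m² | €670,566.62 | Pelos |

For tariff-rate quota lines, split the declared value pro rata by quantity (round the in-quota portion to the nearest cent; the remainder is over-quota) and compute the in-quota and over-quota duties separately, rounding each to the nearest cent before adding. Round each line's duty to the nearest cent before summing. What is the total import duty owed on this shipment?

Line 1 (6256.36, Pelos, 4,939 kg, €606,509.20):
Code 6256.36 is under a tariff-rate quota (threshold 4,177 kg). In-quota: 4,177 kg at 8%; over-quota: 762 kg at 23%.
Pro-rata value split: in-quota = €606,509.20 × 4,177/4,939 = €512,935.60; over-quota = €606,509.20 − €512,935.60 = €93,573.60.
In-quota duty = €512,935.60 × 8% = €41,034.85. Over-quota duty = €93,573.60 × 23% = €21,521.93.
Line duty = €41,034.85 + €21,521.93 = €62,556.78.
Line 2 (8355.74, Velon, 1,655 kg, €233,503.95):
Base rate for 8355.74 is 34%.
Duty = €233,503.95 × 34% = €79,391.34.
Line 3 (7065.82, Velon, 2,575 units, €72,074.25):
Base rate for 7065.82 is 19%.
7065.82 has an FTA preferential rate, but origin Velon is not Talova; base rate stands.
Duty = €72,074.25 × 19% = €13,694.11.
Line 4 (3106.56, Pelos, 3,629 m², €670,566.62):
Base rate for 3106.56 is 9% + €1.40/m².
The additional-duty order on 3106.56 targets Velon, not Pelos; it does not apply.
Duty = €670,566.62 × 9% + 3,629 × €1.40 = €65,431.60.
Total = €62,556.78 + €79,391.34 + €13,694.11 + €65,431.60 = €221,073.83.

€221,073.83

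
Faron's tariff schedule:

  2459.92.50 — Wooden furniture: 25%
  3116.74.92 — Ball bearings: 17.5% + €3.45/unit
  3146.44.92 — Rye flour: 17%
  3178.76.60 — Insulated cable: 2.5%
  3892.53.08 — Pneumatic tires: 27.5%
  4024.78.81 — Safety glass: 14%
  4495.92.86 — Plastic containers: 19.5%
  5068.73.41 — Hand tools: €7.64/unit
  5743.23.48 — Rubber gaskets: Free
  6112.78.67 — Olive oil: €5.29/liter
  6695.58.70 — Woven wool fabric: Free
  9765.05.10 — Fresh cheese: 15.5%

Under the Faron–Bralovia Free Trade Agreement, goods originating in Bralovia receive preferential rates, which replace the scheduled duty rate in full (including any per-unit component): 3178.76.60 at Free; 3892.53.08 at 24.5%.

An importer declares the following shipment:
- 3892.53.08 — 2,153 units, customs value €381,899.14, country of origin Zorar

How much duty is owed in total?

Line 1 (3892.53.08, Zorar, 2,153 units, €381,899.14):
Base rate for 3892.53.08 is 27.5%.
3892.53.08 has an FTA preferential rate, but origin Zorar is not Bralovia; base rate stands.
Duty = €381,899.14 × 27.5% = €105,022.26.

€105,022.26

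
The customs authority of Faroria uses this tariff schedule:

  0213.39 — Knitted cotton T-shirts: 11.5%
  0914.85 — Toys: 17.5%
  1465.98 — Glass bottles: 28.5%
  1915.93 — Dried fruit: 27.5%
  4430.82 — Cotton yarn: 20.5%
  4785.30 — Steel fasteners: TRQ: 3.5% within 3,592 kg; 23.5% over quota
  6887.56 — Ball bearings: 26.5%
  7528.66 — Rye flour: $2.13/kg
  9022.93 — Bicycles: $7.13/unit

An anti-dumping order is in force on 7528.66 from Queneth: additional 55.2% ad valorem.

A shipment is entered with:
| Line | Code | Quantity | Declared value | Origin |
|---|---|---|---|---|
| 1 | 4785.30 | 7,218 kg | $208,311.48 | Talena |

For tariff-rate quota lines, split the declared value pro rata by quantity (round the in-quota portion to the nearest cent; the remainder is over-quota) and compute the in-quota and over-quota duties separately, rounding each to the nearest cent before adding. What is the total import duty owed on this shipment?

$28,220.17

Line 1 (4785.30, Talena, 7,218 kg, $208,311.48):
Code 4785.30 is under a tariff-rate quota (threshold 3,592 kg). In-quota: 3,592 kg at 3.5%; over-quota: 3,626 kg at 23.5%.
Pro-rata value split: in-quota = $208,311.48 × 3,592/7,218 = $103,665.12; over-quota = $208,311.48 − $103,665.12 = $104,646.36.
In-quota duty = $103,665.12 × 3.5% = $3,628.28. Over-quota duty = $104,646.36 × 23.5% = $24,591.89.
Line duty = $3,628.28 + $24,591.89 = $28,220.17.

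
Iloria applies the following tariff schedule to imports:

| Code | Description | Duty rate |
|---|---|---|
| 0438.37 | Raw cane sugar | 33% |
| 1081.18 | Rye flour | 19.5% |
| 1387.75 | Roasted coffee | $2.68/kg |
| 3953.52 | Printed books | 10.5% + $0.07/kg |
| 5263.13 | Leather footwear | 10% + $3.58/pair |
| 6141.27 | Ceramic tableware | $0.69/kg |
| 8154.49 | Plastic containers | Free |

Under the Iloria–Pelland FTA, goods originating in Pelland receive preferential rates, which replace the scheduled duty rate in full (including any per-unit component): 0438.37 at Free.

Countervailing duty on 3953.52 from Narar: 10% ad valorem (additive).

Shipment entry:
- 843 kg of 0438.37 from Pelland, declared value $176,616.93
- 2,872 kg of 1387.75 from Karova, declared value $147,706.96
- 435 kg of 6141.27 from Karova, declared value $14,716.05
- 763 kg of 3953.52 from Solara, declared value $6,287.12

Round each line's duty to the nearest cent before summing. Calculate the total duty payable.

Line 1 (0438.37, Pelland, 843 kg, $176,616.93):
Base rate for 0438.37 is 33%.
Origin Pelland qualifies under the Iloria–Pelland agreement and 0438.37 is covered: preferential rate Free applies instead.
Duty = $176,616.93 × 0% = $0.00.
Line 2 (1387.75, Karova, 2,872 kg, $147,706.96):
Base rate for 1387.75 is $2.68/kg.
Duty = 2,872 × $2.68 = $7,696.96.
Line 3 (6141.27, Karova, 435 kg, $14,716.05):
Base rate for 6141.27 is $0.69/kg.
Duty = 435 × $0.69 = $300.15.
Line 4 (3953.52, Solara, 763 kg, $6,287.12):
Base rate for 3953.52 is 10.5% + $0.07/kg.
The additional-duty order on 3953.52 targets Narar, not Solara; it does not apply.
Duty = $6,287.12 × 10.5% + 763 × $0.07 = $713.56.
Total = $0.00 + $7,696.96 + $300.15 + $713.56 = $8,710.67.

$8,710.67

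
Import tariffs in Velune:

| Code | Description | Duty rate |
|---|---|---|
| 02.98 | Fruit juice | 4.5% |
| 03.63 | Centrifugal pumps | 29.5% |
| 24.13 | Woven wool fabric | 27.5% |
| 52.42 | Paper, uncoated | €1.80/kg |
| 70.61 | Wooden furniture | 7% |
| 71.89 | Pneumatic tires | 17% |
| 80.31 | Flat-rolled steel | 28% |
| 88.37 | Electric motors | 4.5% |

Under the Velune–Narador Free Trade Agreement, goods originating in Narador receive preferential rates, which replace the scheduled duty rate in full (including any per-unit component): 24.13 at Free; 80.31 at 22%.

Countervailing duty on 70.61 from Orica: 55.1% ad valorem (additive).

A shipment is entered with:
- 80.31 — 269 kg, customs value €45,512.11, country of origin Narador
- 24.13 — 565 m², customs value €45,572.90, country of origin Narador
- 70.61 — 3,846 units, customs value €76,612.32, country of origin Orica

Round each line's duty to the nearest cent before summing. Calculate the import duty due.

Line 1 (80.31, Narador, 269 kg, €45,512.11):
Base rate for 80.31 is 28%.
Origin Narador qualifies under the Velune–Narador agreement and 80.31 is covered: preferential rate 22% applies instead.
Duty = €45,512.11 × 22% = €10,012.66.
Line 2 (24.13, Narador, 565 m², €45,572.90):
Base rate for 24.13 is 27.5%.
Origin Narador qualifies under the Velune–Narador agreement and 24.13 is covered: preferential rate Free applies instead.
Duty = €45,572.90 × 0% = €0.00.
Line 3 (70.61, Orica, 3,846 units, €76,612.32):
Base rate for 70.61 is 7%.
Additional duty on 70.61 from Orica: +55.1%. Applied ad valorem rate: 7% + 55.1% = 62.1%.
Duty = €76,612.32 × 62.1% = €47,576.25.
Total = €10,012.66 + €0.00 + €47,576.25 = €57,588.91.

€57,588.91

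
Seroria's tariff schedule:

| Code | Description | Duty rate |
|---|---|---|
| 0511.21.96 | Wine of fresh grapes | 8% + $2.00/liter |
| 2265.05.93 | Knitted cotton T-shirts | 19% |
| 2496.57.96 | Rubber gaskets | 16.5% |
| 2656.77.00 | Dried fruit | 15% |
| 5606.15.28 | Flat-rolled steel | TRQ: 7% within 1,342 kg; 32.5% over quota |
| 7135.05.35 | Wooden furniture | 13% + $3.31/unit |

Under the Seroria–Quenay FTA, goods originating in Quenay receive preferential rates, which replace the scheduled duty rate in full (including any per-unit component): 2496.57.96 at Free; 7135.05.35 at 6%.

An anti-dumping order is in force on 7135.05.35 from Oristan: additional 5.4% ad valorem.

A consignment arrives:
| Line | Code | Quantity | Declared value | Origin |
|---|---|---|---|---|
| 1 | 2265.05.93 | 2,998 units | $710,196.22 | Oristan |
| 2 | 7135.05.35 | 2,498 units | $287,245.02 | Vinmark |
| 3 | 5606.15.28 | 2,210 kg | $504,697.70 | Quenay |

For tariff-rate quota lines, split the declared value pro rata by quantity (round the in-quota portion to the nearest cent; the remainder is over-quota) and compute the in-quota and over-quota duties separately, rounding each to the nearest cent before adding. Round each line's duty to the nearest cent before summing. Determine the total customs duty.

Line 1 (2265.05.93, Oristan, 2,998 units, $710,196.22):
Base rate for 2265.05.93 is 19%.
Duty = $710,196.22 × 19% = $134,937.28.
Line 2 (7135.05.35, Vinmark, 2,498 units, $287,245.02):
Base rate for 7135.05.35 is 13% + $3.31/unit.
7135.05.35 has an FTA preferential rate, but origin Vinmark is not Quenay; base rate stands.
The additional-duty order on 7135.05.35 targets Oristan, not Vinmark; it does not apply.
Duty = $287,245.02 × 13% + 2,498 × $3.31 = $45,610.23.
Line 3 (5606.15.28, Quenay, 2,210 kg, $504,697.70):
Code 5606.15.28 is under a tariff-rate quota (threshold 1,342 kg). In-quota: 1,342 kg at 7%; over-quota: 868 kg at 32.5%.
Pro-rata value split: in-quota = $504,697.70 × 1,342/2,210 = $306,472.54; over-quota = $504,697.70 − $306,472.54 = $198,225.16.
In-quota duty = $306,472.54 × 7% = $21,453.08. Over-quota duty = $198,225.16 × 32.5% = $64,423.18.
Line duty = $21,453.08 + $64,423.18 = $85,876.26.
Total = $134,937.28 + $45,610.23 + $85,876.26 = $266,423.77.

$266,423.77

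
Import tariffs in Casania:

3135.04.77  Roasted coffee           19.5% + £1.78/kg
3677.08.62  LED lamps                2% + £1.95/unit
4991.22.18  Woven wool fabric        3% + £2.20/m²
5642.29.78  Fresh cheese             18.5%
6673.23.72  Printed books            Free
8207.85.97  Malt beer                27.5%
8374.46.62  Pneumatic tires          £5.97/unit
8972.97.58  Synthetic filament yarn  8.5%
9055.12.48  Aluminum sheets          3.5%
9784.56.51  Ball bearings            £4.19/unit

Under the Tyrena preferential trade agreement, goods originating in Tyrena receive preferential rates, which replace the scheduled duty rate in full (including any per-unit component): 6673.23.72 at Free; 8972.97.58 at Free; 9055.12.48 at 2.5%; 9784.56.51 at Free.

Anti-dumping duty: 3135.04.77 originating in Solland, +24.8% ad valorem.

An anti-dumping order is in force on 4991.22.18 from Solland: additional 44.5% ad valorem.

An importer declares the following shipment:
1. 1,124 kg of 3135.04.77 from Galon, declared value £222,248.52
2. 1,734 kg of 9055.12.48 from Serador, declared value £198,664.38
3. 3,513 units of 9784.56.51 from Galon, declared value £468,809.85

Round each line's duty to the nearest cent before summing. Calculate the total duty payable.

£67,011.90

Line 1 (3135.04.77, Galon, 1,124 kg, £222,248.52):
Base rate for 3135.04.77 is 19.5% + £1.78/kg.
The additional-duty order on 3135.04.77 targets Solland, not Galon; it does not apply.
Duty = £222,248.52 × 19.5% + 1,124 × £1.78 = £45,339.18.
Line 2 (9055.12.48, Serador, 1,734 kg, £198,664.38):
Base rate for 9055.12.48 is 3.5%.
9055.12.48 has an FTA preferential rate, but origin Serador is not Tyrena; base rate stands.
Duty = £198,664.38 × 3.5% = £6,953.25.
Line 3 (9784.56.51, Galon, 3,513 units, £468,809.85):
Base rate for 9784.56.51 is £4.19/unit.
9784.56.51 has an FTA preferential rate, but origin Galon is not Tyrena; base rate stands.
Duty = 3,513 × £4.19 = £14,719.47.
Total = £45,339.18 + £6,953.25 + £14,719.47 = £67,011.90.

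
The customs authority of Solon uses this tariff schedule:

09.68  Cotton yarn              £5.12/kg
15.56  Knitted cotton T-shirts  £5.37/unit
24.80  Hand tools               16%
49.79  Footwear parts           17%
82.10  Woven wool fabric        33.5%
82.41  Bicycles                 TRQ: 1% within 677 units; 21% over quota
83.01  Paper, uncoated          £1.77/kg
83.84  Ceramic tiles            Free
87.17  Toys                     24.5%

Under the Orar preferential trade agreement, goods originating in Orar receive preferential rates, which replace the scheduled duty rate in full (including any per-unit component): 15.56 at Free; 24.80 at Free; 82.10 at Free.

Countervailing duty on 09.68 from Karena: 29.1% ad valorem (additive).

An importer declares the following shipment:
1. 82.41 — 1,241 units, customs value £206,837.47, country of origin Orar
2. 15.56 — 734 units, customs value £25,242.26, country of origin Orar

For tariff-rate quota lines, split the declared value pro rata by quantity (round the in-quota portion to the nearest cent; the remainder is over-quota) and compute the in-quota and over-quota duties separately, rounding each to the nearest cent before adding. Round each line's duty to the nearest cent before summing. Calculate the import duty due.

Line 1 (82.41, Orar, 1,241 units, £206,837.47):
Code 82.41 is under a tariff-rate quota (threshold 677 units). In-quota: 677 units at 1%; over-quota: 564 units at 21%.
Pro-rata value split: in-quota = £206,837.47 × 677/1,241 = £112,835.59; over-quota = £206,837.47 − £112,835.59 = £94,001.88.
In-quota duty = £112,835.59 × 1% = £1,128.36. Over-quota duty = £94,001.88 × 21% = £19,740.39.
Line duty = £1,128.36 + £19,740.39 = £20,868.75.
Line 2 (15.56, Orar, 734 units, £25,242.26):
Base rate for 15.56 is £5.37/unit.
Origin Orar qualifies under the Solon–Orar agreement and 15.56 is covered: preferential rate Free applies instead.
Duty = £25,242.26 × 0% = £0.00.
Total = £20,868.75 + £0.00 = £20,868.75.

£20,868.75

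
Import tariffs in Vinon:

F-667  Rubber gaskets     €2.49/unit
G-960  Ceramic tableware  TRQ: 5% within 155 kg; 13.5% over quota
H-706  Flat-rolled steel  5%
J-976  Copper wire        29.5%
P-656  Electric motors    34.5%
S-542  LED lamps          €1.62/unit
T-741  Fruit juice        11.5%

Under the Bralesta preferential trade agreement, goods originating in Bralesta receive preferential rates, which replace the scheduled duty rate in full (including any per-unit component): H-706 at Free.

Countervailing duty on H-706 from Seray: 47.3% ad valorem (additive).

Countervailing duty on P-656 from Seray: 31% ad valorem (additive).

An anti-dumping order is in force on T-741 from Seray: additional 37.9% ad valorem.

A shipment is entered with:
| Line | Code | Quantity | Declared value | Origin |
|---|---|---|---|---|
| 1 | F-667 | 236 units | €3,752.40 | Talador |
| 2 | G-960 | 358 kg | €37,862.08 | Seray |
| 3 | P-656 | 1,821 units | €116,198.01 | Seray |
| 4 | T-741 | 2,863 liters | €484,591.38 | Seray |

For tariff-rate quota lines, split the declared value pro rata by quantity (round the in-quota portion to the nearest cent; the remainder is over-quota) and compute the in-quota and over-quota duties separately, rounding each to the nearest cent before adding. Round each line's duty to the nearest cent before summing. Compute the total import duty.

€319,803.47

Line 1 (F-667, Talador, 236 units, €3,752.40):
Base rate for F-667 is €2.49/unit.
Duty = 236 × €2.49 = €587.64.
Line 2 (G-960, Seray, 358 kg, €37,862.08):
Code G-960 is under a tariff-rate quota (threshold 155 kg). In-quota: 155 kg at 5%; over-quota: 203 kg at 13.5%.
Pro-rata value split: in-quota = €37,862.08 × 155/358 = €16,392.80; over-quota = €37,862.08 − €16,392.80 = €21,469.28.
In-quota duty = €16,392.80 × 5% = €819.64. Over-quota duty = €21,469.28 × 13.5% = €2,898.35.
Line duty = €819.64 + €2,898.35 = €3,717.99.
Line 3 (P-656, Seray, 1,821 units, €116,198.01):
Base rate for P-656 is 34.5%.
Additional duty on P-656 from Seray: +31%. Applied ad valorem rate: 34.5% + 31% = 65.5%.
Duty = €116,198.01 × 65.5% = €76,109.70.
Line 4 (T-741, Seray, 2,863 liters, €484,591.38):
Base rate for T-741 is 11.5%.
Additional duty on T-741 from Seray: +37.9%. Applied ad valorem rate: 11.5% + 37.9% = 49.4%.
Duty = €484,591.38 × 49.4% = €239,388.14.
Total = €587.64 + €3,717.99 + €76,109.70 + €239,388.14 = €319,803.47.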